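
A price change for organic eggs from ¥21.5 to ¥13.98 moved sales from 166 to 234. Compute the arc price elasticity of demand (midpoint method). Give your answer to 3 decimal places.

ΔQ = 234 − 166 = 68; ΔP = 13.98 − 21.5 = -7.52.
Midpoints: P̄ = 17.74, Q̄ = 200.0.
ε = (ΔQ/ΔP)(P̄/Q̄) = (68/-7.52)(17.74/200.0).

-0.802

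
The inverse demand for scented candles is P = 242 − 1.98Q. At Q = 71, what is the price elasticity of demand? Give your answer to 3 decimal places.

At Q = 71, P = 242 − 1.98(71) = 101.42.
dP/dQ = −1.98, so dQ/dP = 1/(−1.98) = -0.505.
ε = (dQ/dP)(P/Q) = (-0.505)(101.42/71).

-0.721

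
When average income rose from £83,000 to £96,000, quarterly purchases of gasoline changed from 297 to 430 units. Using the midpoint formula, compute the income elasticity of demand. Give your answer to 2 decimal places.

ΔQ = 133, ΔI = 13000. Midpoints: Ī = 89,500, Q̄ = 363.5.
ε_I = (ΔQ/ΔI)(Ī/Q̄) = (133/13000)(89500/363.5).

2.52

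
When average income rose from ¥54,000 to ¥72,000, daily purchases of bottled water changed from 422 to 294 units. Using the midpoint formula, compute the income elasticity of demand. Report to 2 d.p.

ΔQ = -128, ΔI = 18000. Midpoints: Ī = 63,000, Q̄ = 358.0.
ε_I = (ΔQ/ΔI)(Ī/Q̄) = (-128/18000)(63000/358.0).

-1.25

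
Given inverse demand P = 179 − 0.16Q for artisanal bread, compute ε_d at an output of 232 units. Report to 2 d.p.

At Q = 232, P = 179 − 0.16(232) = 141.88.
dP/dQ = −0.16, so dQ/dP = 1/(−0.16) = -6.250.
ε = (dQ/dP)(P/Q) = (-6.250)(141.88/232).

-3.82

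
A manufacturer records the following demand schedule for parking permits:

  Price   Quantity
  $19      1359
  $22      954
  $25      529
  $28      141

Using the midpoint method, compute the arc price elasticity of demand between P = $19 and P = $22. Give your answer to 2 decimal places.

At P = 19, Q = 1359; at P = 22, Q = 954.
ΔQ = -405, ΔP = 3. Midpoints: P̄ = 20.50, Q̄ = 1156.5.
ε = (ΔQ/ΔP)(P̄/Q̄) = (-405/3)(20.50/1156.5).

-2.39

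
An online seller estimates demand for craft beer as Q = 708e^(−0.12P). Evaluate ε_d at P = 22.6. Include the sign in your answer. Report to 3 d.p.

-2.712

At P = 22.6, Q = 47.014.
dQ/dP = −0.12·708e^(−0.12P) = −0.12Q = -5.642.
ε = (dQ/dP)(P/Q) = (-5.642)(22.6/47.014).
|ε| > 1, so demand is elastic at this price.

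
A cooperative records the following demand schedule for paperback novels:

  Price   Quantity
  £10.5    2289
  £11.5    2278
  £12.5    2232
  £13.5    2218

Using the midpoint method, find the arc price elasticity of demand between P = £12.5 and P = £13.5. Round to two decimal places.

-0.08

At P = 12.5, Q = 2232; at P = 13.5, Q = 2218.
ΔQ = -14, ΔP = 1.0. Midpoints: P̄ = 13.00, Q̄ = 2225.0.
ε = (ΔQ/ΔP)(P̄/Q̄) = (-14/1.0)(13.00/2225.0).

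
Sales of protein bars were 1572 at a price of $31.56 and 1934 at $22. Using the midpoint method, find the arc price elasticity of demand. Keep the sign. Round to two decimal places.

-0.58

ΔQ = 1934 − 1572 = 362; ΔP = 22 − 31.56 = -9.56.
Midpoints: P̄ = 26.78, Q̄ = 1753.0.
ε = (ΔQ/ΔP)(P̄/Q̄) = (362/-9.56)(26.78/1753.0).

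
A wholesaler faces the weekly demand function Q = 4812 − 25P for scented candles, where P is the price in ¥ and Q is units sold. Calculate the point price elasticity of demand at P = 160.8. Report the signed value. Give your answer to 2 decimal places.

At P = 160.8, Q = 792.
dQ/dP = −25.
ε = (dQ/dP)(P/Q) = (-25)(160.8/792).

-5.08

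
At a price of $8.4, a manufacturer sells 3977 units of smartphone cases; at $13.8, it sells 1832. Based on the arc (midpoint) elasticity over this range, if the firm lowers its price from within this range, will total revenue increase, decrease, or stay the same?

Arc ε = (-2145/5.4)(11.10/2904.5) ≈ -1.518.
|ε| = 1.52 > 1, so demand is elastic. A price cut therefore raises total revenue.

increase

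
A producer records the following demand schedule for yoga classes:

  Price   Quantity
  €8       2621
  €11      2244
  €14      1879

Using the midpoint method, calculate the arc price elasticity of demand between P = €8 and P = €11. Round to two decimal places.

At P = 8, Q = 2621; at P = 11, Q = 2244.
ΔQ = -377, ΔP = 3. Midpoints: P̄ = 9.50, Q̄ = 2432.5.
ε = (ΔQ/ΔP)(P̄/Q̄) = (-377/3)(9.50/2432.5).

-0.49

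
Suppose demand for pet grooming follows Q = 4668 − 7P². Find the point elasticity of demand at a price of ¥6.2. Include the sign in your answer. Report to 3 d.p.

At P = 6.2, Q = 4398.920.
dQ/dP = −14P = -86.800.
ε = (dQ/dP)(P/Q) = (-86.800)(6.2/4398.920).

-0.122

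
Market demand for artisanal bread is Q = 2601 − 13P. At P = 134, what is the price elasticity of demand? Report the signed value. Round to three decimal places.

-2.028

At P = 134, Q = 859.
dQ/dP = −13.
ε = (dQ/dP)(P/Q) = (-13)(134/859).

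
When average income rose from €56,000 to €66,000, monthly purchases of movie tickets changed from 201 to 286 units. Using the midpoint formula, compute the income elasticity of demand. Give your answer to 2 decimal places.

2.13

ΔQ = 85, ΔI = 10000. Midpoints: Ī = 61,000, Q̄ = 243.5.
ε_I = (ΔQ/ΔI)(Ī/Q̄) = (85/10000)(61000/243.5).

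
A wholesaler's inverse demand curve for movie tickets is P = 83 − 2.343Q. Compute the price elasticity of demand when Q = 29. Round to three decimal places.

At Q = 29, P = 83 − 2.343(29) = 15.05.
dP/dQ = −2.343, so dQ/dP = 1/(−2.343) = -0.427.
ε = (dQ/dP)(P/Q) = (-0.427)(15.05/29).

-0.222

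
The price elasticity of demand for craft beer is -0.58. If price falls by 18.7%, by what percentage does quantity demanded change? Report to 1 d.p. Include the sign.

%ΔQ ≈ ε × %ΔP = (-0.58)(-18.7%) = 10.85%.

10.8%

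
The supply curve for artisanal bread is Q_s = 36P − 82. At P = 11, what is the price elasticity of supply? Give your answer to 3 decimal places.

At P = 11, Q_s = 314.
dQ_s/dP = 36.
ε_s = (dQ_s/dP)(P/Q_s) = (36)(11/314).

1.261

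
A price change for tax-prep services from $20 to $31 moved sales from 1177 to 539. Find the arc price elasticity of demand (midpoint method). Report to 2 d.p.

ΔQ = 539 − 1177 = -638; ΔP = 31 − 20 = 11.
Midpoints: P̄ = 25.50, Q̄ = 858.0.
ε = (ΔQ/ΔP)(P̄/Q̄) = (-638/11)(25.50/858.0).

-1.72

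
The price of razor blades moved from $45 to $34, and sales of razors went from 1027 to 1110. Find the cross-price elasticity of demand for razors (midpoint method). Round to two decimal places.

-0.28

ΔQ_x = 1110 − 1027 = 83; ΔP_y = 34 − 45 = -11.
Midpoints: P̄_y = 39.50, Q̄_x = 1068.5.
ε_xy = (ΔQ_x/ΔP_y)(P̄_y/Q̄_x) = (83/-11)(39.50/1068.5).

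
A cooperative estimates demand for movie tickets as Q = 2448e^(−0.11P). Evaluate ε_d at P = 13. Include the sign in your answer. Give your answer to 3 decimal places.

-1.430

At P = 13, Q = 585.828.
dQ/dP = −0.11·2448e^(−0.11P) = −0.11Q = -64.441.
ε = (dQ/dP)(P/Q) = (-64.441)(13/585.828).
|ε| > 1, so demand is elastic at this price.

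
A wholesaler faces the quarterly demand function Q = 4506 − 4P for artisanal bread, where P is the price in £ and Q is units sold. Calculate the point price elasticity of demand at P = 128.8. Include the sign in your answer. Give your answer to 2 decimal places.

At P = 128.8, Q = 3990.800.
dQ/dP = −4.
ε = (dQ/dP)(P/Q) = (-4)(128.8/3990.800).
|ε| < 1, so demand is inelastic at this price.

-0.13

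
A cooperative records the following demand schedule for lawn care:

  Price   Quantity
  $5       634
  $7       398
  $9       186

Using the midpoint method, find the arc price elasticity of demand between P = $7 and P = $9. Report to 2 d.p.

At P = 7, Q = 398; at P = 9, Q = 186.
ΔQ = -212, ΔP = 2. Midpoints: P̄ = 8.00, Q̄ = 292.0.
ε = (ΔQ/ΔP)(P̄/Q̄) = (-212/2)(8.00/292.0).

-2.90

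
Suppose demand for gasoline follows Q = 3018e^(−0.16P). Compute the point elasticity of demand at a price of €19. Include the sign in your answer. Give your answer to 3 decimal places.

At P = 19, Q = 144.366.
dQ/dP = −0.16·3018e^(−0.16P) = −0.16Q = -23.099.
ε = (dQ/dP)(P/Q) = (-23.099)(19/144.366).

-3.040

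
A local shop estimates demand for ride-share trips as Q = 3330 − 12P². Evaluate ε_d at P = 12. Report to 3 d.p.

At P = 12, Q = 1602.
dQ/dP = −24P = -288.
ε = (dQ/dP)(P/Q) = (-288)(12/1602).
|ε| > 1, so demand is elastic at this price.

-2.157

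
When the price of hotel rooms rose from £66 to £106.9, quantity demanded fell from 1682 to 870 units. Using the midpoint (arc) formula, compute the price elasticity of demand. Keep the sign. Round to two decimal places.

-1.35

ΔQ = 870 − 1682 = -812; ΔP = 106.9 − 66 = 40.9.
Midpoints: P̄ = 86.45, Q̄ = 1276.0.
ε = (ΔQ/ΔP)(P̄/Q̄) = (-812/40.9)(86.45/1276.0).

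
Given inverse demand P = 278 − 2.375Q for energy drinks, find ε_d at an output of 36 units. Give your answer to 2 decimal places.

-2.25

At Q = 36, P = 278 − 2.375(36) = 192.50.
dP/dQ = −2.375, so dQ/dP = 1/(−2.375) = -0.421.
ε = (dQ/dP)(P/Q) = (-0.421)(192.50/36).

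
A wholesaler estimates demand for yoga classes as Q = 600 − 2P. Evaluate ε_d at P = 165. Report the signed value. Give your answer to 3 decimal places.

-1.222

At P = 165, Q = 270.
dQ/dP = −2.
ε = (dQ/dP)(P/Q) = (-2)(165/270).
|ε| > 1, so demand is elastic at this price.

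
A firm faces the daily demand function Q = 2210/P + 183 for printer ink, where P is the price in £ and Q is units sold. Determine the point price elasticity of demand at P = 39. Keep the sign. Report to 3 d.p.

-0.236

At P = 39, Q = 239.667.
dQ/dP = −2210/P² = -1.453.
ε = (dQ/dP)(P/Q) = (-1.453)(39/239.667).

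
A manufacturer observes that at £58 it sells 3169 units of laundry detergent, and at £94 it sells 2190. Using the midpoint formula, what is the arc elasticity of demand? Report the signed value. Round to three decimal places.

ΔQ = 2190 − 3169 = -979; ΔP = 94 − 58 = 36.
Midpoints: P̄ = 76.00, Q̄ = 2679.5.
ε = (ΔQ/ΔP)(P̄/Q̄) = (-979/36)(76.00/2679.5).

-0.771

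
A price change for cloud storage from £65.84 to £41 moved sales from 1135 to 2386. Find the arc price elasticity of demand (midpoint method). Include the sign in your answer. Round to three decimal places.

-1.528

ΔQ = 2386 − 1135 = 1251; ΔP = 41 − 65.84 = -24.84.
Midpoints: P̄ = 53.42, Q̄ = 1760.5.
ε = (ΔQ/ΔP)(P̄/Q̄) = (1251/-24.84)(53.42/1760.5).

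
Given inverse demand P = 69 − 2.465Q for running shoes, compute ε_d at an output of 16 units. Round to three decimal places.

At Q = 16, P = 69 − 2.465(16) = 29.56.
dP/dQ = −2.465, so dQ/dP = 1/(−2.465) = -0.406.
ε = (dQ/dP)(P/Q) = (-0.406)(29.56/16).

-0.749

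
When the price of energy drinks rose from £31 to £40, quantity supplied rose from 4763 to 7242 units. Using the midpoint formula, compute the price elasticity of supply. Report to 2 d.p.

1.63

ΔQ = 7242 − 4763 = 2479; ΔP = 40 − 31 = 9.
Midpoints: P̄ = 35.50, Q̄ = 6002.5.
ε_s = (ΔQ/ΔP)(P̄/Q̄) = (2479/9)(35.50/6002.5).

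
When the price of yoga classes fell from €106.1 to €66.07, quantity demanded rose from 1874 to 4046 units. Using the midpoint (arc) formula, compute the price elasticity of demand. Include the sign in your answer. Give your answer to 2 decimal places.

-1.58

ΔQ = 4046 − 1874 = 2172; ΔP = 66.07 − 106.1 = -40.03.
Midpoints: P̄ = 86.08, Q̄ = 2960.0.
ε = (ΔQ/ΔP)(P̄/Q̄) = (2172/-40.03)(86.08/2960.0).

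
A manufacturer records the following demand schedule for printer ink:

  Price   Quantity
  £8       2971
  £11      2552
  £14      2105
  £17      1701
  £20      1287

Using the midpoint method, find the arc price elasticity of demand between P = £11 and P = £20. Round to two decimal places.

-1.13

At P = 11, Q = 2552; at P = 20, Q = 1287.
ΔQ = -1265, ΔP = 9. Midpoints: P̄ = 15.50, Q̄ = 1919.5.
ε = (ΔQ/ΔP)(P̄/Q̄) = (-1265/9)(15.50/1919.5).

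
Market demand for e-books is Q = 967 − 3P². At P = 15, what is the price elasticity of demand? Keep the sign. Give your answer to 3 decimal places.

-4.623

At P = 15, Q = 292.
dQ/dP = −6P = -90.
ε = (dQ/dP)(P/Q) = (-90)(15/292).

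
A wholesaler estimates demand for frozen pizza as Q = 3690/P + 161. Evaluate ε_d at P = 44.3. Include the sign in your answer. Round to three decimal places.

-0.341

At P = 44.3, Q = 244.296.
dQ/dP = −3690/P² = -1.880.
ε = (dQ/dP)(P/Q) = (-1.880)(44.3/244.296).
|ε| < 1, so demand is inelastic at this price.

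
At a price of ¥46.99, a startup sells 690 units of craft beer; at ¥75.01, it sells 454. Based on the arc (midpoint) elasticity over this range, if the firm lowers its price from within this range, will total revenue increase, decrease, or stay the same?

Arc ε = (-236/28.02)(61.00/572.0) ≈ -0.898.
|ε| = 0.90 < 1, so demand is inelastic. A price cut therefore reduces total revenue.

decrease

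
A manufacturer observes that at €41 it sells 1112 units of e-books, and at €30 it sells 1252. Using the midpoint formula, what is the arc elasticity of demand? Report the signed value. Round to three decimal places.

ΔQ = 1252 − 1112 = 140; ΔP = 30 − 41 = -11.
Midpoints: P̄ = 35.50, Q̄ = 1182.0.
ε = (ΔQ/ΔP)(P̄/Q̄) = (140/-11)(35.50/1182.0).

-0.382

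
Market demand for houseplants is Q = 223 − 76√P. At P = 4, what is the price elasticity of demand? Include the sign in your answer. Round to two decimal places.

-1.07

At P = 4, Q = 71.
dQ/dP = −76/(2√P) = -19.
ε = (dQ/dP)(P/Q) = (-19)(4/71).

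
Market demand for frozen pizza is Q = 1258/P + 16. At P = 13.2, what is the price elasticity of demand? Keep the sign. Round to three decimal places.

-0.856

At P = 13.2, Q = 111.303.
dQ/dP = −1258/P² = -7.220.
ε = (dQ/dP)(P/Q) = (-7.220)(13.2/111.303).
|ε| < 1, so demand is inelastic at this price.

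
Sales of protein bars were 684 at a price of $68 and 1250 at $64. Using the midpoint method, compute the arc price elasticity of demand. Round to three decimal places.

ΔQ = 1250 − 684 = 566; ΔP = 64 − 68 = -4.
Midpoints: P̄ = 66.00, Q̄ = 967.0.
ε = (ΔQ/ΔP)(P̄/Q̄) = (566/-4)(66.00/967.0).

-9.658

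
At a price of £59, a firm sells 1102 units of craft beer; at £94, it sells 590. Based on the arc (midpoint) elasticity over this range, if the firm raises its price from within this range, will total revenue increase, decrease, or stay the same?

decrease

Arc ε = (-512/35)(76.50/846.0) ≈ -1.323.
|ε| = 1.32 > 1, so demand is elastic. A price rise therefore reduces total revenue.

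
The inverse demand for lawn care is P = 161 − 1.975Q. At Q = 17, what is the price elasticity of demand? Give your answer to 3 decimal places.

-3.795

At Q = 17, P = 161 − 1.975(17) = 127.42.
dP/dQ = −1.975, so dQ/dP = 1/(−1.975) = -0.506.
ε = (dQ/dP)(P/Q) = (-0.506)(127.42/17).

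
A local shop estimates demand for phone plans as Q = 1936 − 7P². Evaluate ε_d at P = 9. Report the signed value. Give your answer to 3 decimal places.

-0.828

At P = 9, Q = 1369.
dQ/dP = −14P = -126.
ε = (dQ/dP)(P/Q) = (-126)(9/1369).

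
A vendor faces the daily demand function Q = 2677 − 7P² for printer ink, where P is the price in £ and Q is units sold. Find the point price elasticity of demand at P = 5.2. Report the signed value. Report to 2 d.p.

At P = 5.2, Q = 2487.720.
dQ/dP = −14P = -72.800.
ε = (dQ/dP)(P/Q) = (-72.800)(5.2/2487.720).
|ε| < 1, so demand is inelastic at this price.

-0.15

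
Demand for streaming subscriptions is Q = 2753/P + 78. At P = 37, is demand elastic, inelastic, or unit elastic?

inelastic

Q = 152.405, dQ/dP = -2.011.
ε = (dQ/dP)(P/Q) ≈ -0.488.
|ε| = 0.49 < 1.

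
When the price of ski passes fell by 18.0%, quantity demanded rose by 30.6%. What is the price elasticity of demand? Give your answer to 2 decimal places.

-1.70

ε = %ΔQ / %ΔP = (30.6)/(-18.0) = -1.700.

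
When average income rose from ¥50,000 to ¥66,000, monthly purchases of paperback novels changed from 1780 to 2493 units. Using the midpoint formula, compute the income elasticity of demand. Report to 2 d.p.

ΔQ = 713, ΔI = 16000. Midpoints: Ī = 58,000, Q̄ = 2136.5.
ε_I = (ΔQ/ΔI)(Ī/Q̄) = (713/16000)(58000/2136.5).
ε_I > 0, so the good is normal.

1.21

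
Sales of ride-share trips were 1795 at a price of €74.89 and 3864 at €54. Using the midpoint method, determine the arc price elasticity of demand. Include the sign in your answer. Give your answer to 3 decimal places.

ΔQ = 3864 − 1795 = 2069; ΔP = 54 − 74.89 = -20.89.
Midpoints: P̄ = 64.44, Q̄ = 2829.5.
ε = (ΔQ/ΔP)(P̄/Q̄) = (2069/-20.89)(64.44/2829.5).

-2.256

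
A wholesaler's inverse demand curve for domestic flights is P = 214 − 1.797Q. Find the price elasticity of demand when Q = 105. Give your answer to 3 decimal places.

-0.134

At Q = 105, P = 214 − 1.797(105) = 25.31.
dP/dQ = −1.797, so dQ/dP = 1/(−1.797) = -0.556.
ε = (dQ/dP)(P/Q) = (-0.556)(25.31/105).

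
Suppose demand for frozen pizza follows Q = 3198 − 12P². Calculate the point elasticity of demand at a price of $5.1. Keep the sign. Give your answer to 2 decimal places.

At P = 5.1, Q = 2885.880.
dQ/dP = −24P = -122.400.
ε = (dQ/dP)(P/Q) = (-122.400)(5.1/2885.880).
|ε| < 1, so demand is inelastic at this price.

-0.22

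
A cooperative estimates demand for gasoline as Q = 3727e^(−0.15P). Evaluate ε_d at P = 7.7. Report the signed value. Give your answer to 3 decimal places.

At P = 7.7, Q = 1174.219.
dQ/dP = −0.15·3727e^(−0.15P) = −0.15Q = -176.133.
ε = (dQ/dP)(P/Q) = (-176.133)(7.7/1174.219).
|ε| > 1, so demand is elastic at this price.

-1.155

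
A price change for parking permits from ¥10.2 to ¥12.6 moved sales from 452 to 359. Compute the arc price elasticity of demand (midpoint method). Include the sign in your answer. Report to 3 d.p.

-1.089

ΔQ = 359 − 452 = -93; ΔP = 12.6 − 10.2 = 2.4.
Midpoints: P̄ = 11.40, Q̄ = 405.5.
ε = (ΔQ/ΔP)(P̄/Q̄) = (-93/2.4)(11.40/405.5).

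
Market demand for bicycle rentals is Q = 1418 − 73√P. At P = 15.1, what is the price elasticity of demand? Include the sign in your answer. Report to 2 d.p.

At P = 15.1, Q = 1134.331.
dQ/dP = −73/(2√P) = -9.393.
ε = (dQ/dP)(P/Q) = (-9.393)(15.1/1134.331).

-0.13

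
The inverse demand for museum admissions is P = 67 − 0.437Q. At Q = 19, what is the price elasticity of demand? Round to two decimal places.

-7.07

At Q = 19, P = 67 − 0.437(19) = 58.70.
dP/dQ = −0.437, so dQ/dP = 1/(−0.437) = -2.288.
ε = (dQ/dP)(P/Q) = (-2.288)(58.70/19).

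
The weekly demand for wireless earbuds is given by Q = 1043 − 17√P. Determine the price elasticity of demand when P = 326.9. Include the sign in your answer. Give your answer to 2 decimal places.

At P = 326.9, Q = 735.634.
dQ/dP = −17/(2√P) = -0.470.
ε = (dQ/dP)(P/Q) = (-0.470)(326.9/735.634).

-0.21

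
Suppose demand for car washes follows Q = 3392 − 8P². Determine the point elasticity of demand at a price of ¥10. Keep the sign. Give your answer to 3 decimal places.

-0.617

At P = 10, Q = 2592.
dQ/dP = −16P = -160.
ε = (dQ/dP)(P/Q) = (-160)(10/2592).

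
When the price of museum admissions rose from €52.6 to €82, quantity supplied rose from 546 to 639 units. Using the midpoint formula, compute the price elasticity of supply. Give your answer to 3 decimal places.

0.359

ΔQ = 639 − 546 = 93; ΔP = 82 − 52.6 = 29.4.
Midpoints: P̄ = 67.30, Q̄ = 592.5.
ε_s = (ΔQ/ΔP)(P̄/Q̄) = (93/29.4)(67.30/592.5).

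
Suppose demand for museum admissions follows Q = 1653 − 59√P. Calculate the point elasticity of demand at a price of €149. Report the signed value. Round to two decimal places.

At P = 149, Q = 932.813.
dQ/dP = −59/(2√P) = -2.417.
ε = (dQ/dP)(P/Q) = (-2.417)(149/932.813).

-0.39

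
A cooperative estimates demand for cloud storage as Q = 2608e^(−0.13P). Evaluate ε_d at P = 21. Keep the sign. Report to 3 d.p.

-2.730

At P = 21, Q = 170.092.
dQ/dP = −0.13·2608e^(−0.13P) = −0.13Q = -22.112.
ε = (dQ/dP)(P/Q) = (-22.112)(21/170.092).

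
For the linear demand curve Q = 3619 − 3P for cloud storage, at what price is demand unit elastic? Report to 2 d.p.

For linear demand Q = a − bP, ε = −bP/(a − bP). |ε| = 1 when bP = a − bP, i.e. P = a/(2b).
P = 3619/(2·3) = 3619/6 = 603.1667.

603.17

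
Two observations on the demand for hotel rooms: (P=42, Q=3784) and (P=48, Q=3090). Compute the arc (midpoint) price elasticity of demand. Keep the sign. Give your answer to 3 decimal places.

-1.514

ΔQ = 3090 − 3784 = -694; ΔP = 48 − 42 = 6.
Midpoints: P̄ = 45.00, Q̄ = 3437.0.
ε = (ΔQ/ΔP)(P̄/Q̄) = (-694/6)(45.00/3437.0).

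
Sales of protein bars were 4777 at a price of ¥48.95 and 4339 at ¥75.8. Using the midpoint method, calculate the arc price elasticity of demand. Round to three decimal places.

-0.223

ΔQ = 4339 − 4777 = -438; ΔP = 75.8 − 48.95 = 26.85.
Midpoints: P̄ = 62.38, Q̄ = 4558.0.
ε = (ΔQ/ΔP)(P̄/Q̄) = (-438/26.85)(62.38/4558.0).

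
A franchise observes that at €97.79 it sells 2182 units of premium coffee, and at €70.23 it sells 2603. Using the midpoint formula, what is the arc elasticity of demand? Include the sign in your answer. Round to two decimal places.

-0.54

ΔQ = 2603 − 2182 = 421; ΔP = 70.23 − 97.79 = -27.56.
Midpoints: P̄ = 84.01, Q̄ = 2392.5.
ε = (ΔQ/ΔP)(P̄/Q̄) = (421/-27.56)(84.01/2392.5).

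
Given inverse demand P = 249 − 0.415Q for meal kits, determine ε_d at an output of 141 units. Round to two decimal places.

-3.26

At Q = 141, P = 249 − 0.415(141) = 190.49.
dP/dQ = −0.415, so dQ/dP = 1/(−0.415) = -2.410.
ε = (dQ/dP)(P/Q) = (-2.410)(190.49/141).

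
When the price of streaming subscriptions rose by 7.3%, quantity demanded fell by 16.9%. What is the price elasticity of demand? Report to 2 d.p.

-2.32

ε = %ΔQ / %ΔP = (-16.9)/(7.3) = -2.315.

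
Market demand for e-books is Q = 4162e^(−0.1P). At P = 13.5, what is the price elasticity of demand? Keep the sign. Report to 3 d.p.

At P = 13.5, Q = 1078.958.
dQ/dP = −0.1·4162e^(−0.1P) = −0.1Q = -107.896.
ε = (dQ/dP)(P/Q) = (-107.896)(13.5/1078.958).

-1.350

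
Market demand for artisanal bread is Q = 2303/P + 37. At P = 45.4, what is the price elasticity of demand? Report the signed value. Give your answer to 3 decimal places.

-0.578

At P = 45.4, Q = 87.727.
dQ/dP = −2303/P² = -1.117.
ε = (dQ/dP)(P/Q) = (-1.117)(45.4/87.727).
|ε| < 1, so demand is inelastic at this price.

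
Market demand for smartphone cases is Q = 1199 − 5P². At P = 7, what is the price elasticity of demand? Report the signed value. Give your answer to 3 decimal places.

-0.514

At P = 7, Q = 954.
dQ/dP = −10P = -70.
ε = (dQ/dP)(P/Q) = (-70)(7/954).
|ε| < 1, so demand is inelastic at this price.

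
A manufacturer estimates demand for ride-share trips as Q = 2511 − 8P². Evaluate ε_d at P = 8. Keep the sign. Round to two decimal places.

-0.51

At P = 8, Q = 1999.
dQ/dP = −16P = -128.
ε = (dQ/dP)(P/Q) = (-128)(8/1999).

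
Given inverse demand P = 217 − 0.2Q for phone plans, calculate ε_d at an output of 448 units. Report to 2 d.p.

At Q = 448, P = 217 − 0.2(448) = 127.40.
dP/dQ = −0.2, so dQ/dP = 1/(−0.2) = -5.000.
ε = (dQ/dP)(P/Q) = (-5.000)(127.40/448).

-1.42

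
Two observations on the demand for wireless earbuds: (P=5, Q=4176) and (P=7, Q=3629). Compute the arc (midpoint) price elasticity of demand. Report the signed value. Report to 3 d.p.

ΔQ = 3629 − 4176 = -547; ΔP = 7 − 5 = 2.
Midpoints: P̄ = 6.00, Q̄ = 3902.5.
ε = (ΔQ/ΔP)(P̄/Q̄) = (-547/2)(6.00/3902.5).

-0.420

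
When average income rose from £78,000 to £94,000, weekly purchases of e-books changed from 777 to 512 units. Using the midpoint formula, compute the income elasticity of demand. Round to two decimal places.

-2.21

ΔQ = -265, ΔI = 16000. Midpoints: Ī = 86,000, Q̄ = 644.5.
ε_I = (ΔQ/ΔI)(Ī/Q̄) = (-265/16000)(86000/644.5).
ε_I < 0, so the good is inferior.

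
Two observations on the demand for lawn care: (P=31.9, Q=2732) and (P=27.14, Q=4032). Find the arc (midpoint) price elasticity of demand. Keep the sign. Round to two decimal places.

-2.38

ΔQ = 4032 − 2732 = 1300; ΔP = 27.14 − 31.9 = -4.76.
Midpoints: P̄ = 29.52, Q̄ = 3382.0.
ε = (ΔQ/ΔP)(P̄/Q̄) = (1300/-4.76)(29.52/3382.0).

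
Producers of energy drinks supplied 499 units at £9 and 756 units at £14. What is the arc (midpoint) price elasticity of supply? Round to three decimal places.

0.942

ΔQ = 756 − 499 = 257; ΔP = 14 − 9 = 5.
Midpoints: P̄ = 11.50, Q̄ = 627.5.
ε_s = (ΔQ/ΔP)(P̄/Q̄) = (257/5)(11.50/627.5).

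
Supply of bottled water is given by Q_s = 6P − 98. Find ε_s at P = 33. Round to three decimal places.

1.980

At P = 33, Q_s = 100.
dQ_s/dP = 6.
ε_s = (dQ_s/dP)(P/Q_s) = (6)(33/100).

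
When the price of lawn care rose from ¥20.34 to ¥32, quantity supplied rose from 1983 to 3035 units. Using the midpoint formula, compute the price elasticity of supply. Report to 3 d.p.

ΔQ = 3035 − 1983 = 1052; ΔP = 32 − 20.34 = 11.66.
Midpoints: P̄ = 26.17, Q̄ = 2509.0.
ε_s = (ΔQ/ΔP)(P̄/Q̄) = (1052/11.66)(26.17/2509.0).

0.941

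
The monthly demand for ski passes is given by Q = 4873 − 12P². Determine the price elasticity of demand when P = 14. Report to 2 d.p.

At P = 14, Q = 2521.
dQ/dP = −24P = -336.
ε = (dQ/dP)(P/Q) = (-336)(14/2521).

-1.87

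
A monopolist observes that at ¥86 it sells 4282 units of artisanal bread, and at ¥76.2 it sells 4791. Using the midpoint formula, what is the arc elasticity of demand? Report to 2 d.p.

ΔQ = 4791 − 4282 = 509; ΔP = 76.2 − 86 = -9.8.
Midpoints: P̄ = 81.10, Q̄ = 4536.5.
ε = (ΔQ/ΔP)(P̄/Q̄) = (509/-9.8)(81.10/4536.5).

-0.93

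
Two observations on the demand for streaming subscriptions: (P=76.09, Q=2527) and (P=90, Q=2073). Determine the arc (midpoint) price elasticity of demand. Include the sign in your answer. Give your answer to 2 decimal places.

ΔQ = 2073 − 2527 = -454; ΔP = 90 − 76.09 = 13.91.
Midpoints: P̄ = 83.05, Q̄ = 2300.0.
ε = (ΔQ/ΔP)(P̄/Q̄) = (-454/13.91)(83.05/2300.0).

-1.18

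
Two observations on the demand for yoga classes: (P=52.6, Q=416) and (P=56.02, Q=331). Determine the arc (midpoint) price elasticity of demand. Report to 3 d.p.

-3.614

ΔQ = 331 − 416 = -85; ΔP = 56.02 − 52.6 = 3.42.
Midpoints: P̄ = 54.31, Q̄ = 373.5.
ε = (ΔQ/ΔP)(P̄/Q̄) = (-85/3.42)(54.31/373.5).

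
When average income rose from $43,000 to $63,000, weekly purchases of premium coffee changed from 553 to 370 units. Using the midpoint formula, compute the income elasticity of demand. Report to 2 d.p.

ΔQ = -183, ΔI = 20000. Midpoints: Ī = 53,000, Q̄ = 461.5.
ε_I = (ΔQ/ΔI)(Ī/Q̄) = (-183/20000)(53000/461.5).

-1.05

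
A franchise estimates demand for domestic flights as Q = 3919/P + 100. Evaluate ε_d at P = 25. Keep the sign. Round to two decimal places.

At P = 25, Q = 256.760.
dQ/dP = −3919/P² = -6.270.
ε = (dQ/dP)(P/Q) = (-6.270)(25/256.760).

-0.61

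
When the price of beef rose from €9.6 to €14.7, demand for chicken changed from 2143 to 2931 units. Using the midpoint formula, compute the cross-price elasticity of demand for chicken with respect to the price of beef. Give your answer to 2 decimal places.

0.74

ΔQ_x = 2931 − 2143 = 788; ΔP_y = 14.7 − 9.6 = 5.1.
Midpoints: P̄_y = 12.15, Q̄_x = 2537.0.
ε_xy = (ΔQ_x/ΔP_y)(P̄_y/Q̄_x) = (788/5.1)(12.15/2537.0).
ε_xy > 0, so the goods are substitutes.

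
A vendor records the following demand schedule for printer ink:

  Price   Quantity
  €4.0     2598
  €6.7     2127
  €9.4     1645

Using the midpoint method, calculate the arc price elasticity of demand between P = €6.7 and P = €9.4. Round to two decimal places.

At P = 6.7, Q = 2127; at P = 9.4, Q = 1645.
ΔQ = -482, ΔP = 2.7. Midpoints: P̄ = 8.05, Q̄ = 1886.0.
ε = (ΔQ/ΔP)(P̄/Q̄) = (-482/2.7)(8.05/1886.0).

-0.76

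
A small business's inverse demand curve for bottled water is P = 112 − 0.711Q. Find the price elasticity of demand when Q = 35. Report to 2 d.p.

-3.50

At Q = 35, P = 112 − 0.711(35) = 87.12.
dP/dQ = −0.711, so dQ/dP = 1/(−0.711) = -1.406.
ε = (dQ/dP)(P/Q) = (-1.406)(87.12/35).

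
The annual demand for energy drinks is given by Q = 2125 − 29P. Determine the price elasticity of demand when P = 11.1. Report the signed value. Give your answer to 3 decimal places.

-0.179

At P = 11.1, Q = 1803.100.
dQ/dP = −29.
ε = (dQ/dP)(P/Q) = (-29)(11.1/1803.100).
|ε| < 1, so demand is inelastic at this price.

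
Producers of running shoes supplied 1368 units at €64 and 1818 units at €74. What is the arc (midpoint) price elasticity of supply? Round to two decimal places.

1.95

ΔQ = 1818 − 1368 = 450; ΔP = 74 − 64 = 10.
Midpoints: P̄ = 69.00, Q̄ = 1593.0.
ε_s = (ΔQ/ΔP)(P̄/Q̄) = (450/10)(69.00/1593.0).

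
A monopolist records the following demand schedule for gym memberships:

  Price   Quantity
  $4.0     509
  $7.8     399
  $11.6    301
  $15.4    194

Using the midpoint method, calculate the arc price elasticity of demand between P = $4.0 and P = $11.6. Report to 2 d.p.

At P = 4.0, Q = 509; at P = 11.6, Q = 301.
ΔQ = -208, ΔP = 7.6. Midpoints: P̄ = 7.80, Q̄ = 405.0.
ε = (ΔQ/ΔP)(P̄/Q̄) = (-208/7.6)(7.80/405.0).

-0.53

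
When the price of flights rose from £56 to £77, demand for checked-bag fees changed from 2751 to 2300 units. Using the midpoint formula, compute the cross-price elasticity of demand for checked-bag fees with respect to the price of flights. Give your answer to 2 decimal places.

ΔQ_x = 2300 − 2751 = -451; ΔP_y = 77 − 56 = 21.
Midpoints: P̄_y = 66.50, Q̄_x = 2525.5.
ε_xy = (ΔQ_x/ΔP_y)(P̄_y/Q̄_x) = (-451/21)(66.50/2525.5).
ε_xy < 0, so the goods are complements.

-0.57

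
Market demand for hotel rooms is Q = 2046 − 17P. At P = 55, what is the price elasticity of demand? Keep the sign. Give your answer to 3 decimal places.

At P = 55, Q = 1111.
dQ/dP = −17.
ε = (dQ/dP)(P/Q) = (-17)(55/1111).

-0.842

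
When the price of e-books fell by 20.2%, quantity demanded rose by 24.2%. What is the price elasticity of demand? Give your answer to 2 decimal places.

ε = %ΔQ / %ΔP = (24.2)/(-20.2) = -1.198.

-1.20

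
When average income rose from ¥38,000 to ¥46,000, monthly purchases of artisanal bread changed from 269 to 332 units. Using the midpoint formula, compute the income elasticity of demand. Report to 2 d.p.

ΔQ = 63, ΔI = 8000. Midpoints: Ī = 42,000, Q̄ = 300.5.
ε_I = (ΔQ/ΔI)(Ī/Q̄) = (63/8000)(42000/300.5).

1.10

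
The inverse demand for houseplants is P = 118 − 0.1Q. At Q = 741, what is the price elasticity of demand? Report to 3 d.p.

-0.592

At Q = 741, P = 118 − 0.1(741) = 43.90.
dP/dQ = −0.1, so dQ/dP = 1/(−0.1) = -10.000.
ε = (dQ/dP)(P/Q) = (-10.000)(43.90/741).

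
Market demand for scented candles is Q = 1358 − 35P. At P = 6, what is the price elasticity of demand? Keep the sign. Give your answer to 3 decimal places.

-0.183

At P = 6, Q = 1148.
dQ/dP = −35.
ε = (dQ/dP)(P/Q) = (-35)(6/1148).
|ε| < 1, so demand is inelastic at this price.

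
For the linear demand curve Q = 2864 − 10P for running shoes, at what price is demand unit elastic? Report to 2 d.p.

For linear demand Q = a − bP, ε = −bP/(a − bP). |ε| = 1 when bP = a − bP, i.e. P = a/(2b).
P = 2864/(2·10) = 2864/20 = 143.2000.

143.20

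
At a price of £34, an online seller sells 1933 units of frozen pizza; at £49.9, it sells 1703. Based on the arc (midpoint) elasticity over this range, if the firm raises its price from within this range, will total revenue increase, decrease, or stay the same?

increase

Arc ε = (-230/15.9)(41.95/1818.0) ≈ -0.334.
|ε| = 0.33 < 1, so demand is inelastic. A price rise therefore raises total revenue.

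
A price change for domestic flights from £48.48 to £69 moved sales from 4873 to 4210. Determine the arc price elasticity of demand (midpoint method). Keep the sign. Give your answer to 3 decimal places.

-0.418

ΔQ = 4210 − 4873 = -663; ΔP = 69 − 48.48 = 20.52.
Midpoints: P̄ = 58.74, Q̄ = 4541.5.
ε = (ΔQ/ΔP)(P̄/Q̄) = (-663/20.52)(58.74/4541.5).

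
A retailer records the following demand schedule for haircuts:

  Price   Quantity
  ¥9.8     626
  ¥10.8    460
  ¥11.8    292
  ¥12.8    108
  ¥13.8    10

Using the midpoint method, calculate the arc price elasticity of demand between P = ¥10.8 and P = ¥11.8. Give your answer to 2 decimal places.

At P = 10.8, Q = 460; at P = 11.8, Q = 292.
ΔQ = -168, ΔP = 1.0. Midpoints: P̄ = 11.30, Q̄ = 376.0.
ε = (ΔQ/ΔP)(P̄/Q̄) = (-168/1.0)(11.30/376.0).

-5.05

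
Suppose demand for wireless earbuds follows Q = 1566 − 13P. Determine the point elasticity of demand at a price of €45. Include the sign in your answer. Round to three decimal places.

At P = 45, Q = 981.
dQ/dP = −13.
ε = (dQ/dP)(P/Q) = (-13)(45/981).

-0.596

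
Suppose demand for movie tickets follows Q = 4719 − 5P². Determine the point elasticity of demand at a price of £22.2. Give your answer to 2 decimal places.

At P = 22.2, Q = 2254.800.
dQ/dP = −10P = -222.
ε = (dQ/dP)(P/Q) = (-222)(22.2/2254.800).

-2.19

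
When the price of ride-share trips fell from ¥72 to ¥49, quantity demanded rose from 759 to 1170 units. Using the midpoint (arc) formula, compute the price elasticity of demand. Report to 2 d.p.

ΔQ = 1170 − 759 = 411; ΔP = 49 − 72 = -23.
Midpoints: P̄ = 60.50, Q̄ = 964.5.
ε = (ΔQ/ΔP)(P̄/Q̄) = (411/-23)(60.50/964.5).

-1.12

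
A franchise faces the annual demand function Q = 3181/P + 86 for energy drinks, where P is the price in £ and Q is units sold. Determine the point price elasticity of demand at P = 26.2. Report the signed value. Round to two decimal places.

-0.59

At P = 26.2, Q = 207.412.
dQ/dP = −3181/P² = -4.634.
ε = (dQ/dP)(P/Q) = (-4.634)(26.2/207.412).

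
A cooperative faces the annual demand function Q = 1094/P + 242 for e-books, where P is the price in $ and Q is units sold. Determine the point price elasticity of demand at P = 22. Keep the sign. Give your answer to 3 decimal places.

-0.170

At P = 22, Q = 291.727.
dQ/dP = −1094/P² = -2.260.
ε = (dQ/dP)(P/Q) = (-2.260)(22/291.727).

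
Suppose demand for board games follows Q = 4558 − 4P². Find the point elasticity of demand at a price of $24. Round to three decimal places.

At P = 24, Q = 2254.
dQ/dP = −8P = -192.
ε = (dQ/dP)(P/Q) = (-192)(24/2254).

-2.044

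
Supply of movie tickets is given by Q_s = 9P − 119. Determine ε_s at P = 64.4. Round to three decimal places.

1.258

At P = 64.4, Q_s = 460.60.
dQ_s/dP = 9.
ε_s = (dQ_s/dP)(P/Q_s) = (9)(64.4/460.60).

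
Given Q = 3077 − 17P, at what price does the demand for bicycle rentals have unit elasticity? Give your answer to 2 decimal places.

For linear demand Q = a − bP, ε = −bP/(a − bP). |ε| = 1 when bP = a − bP, i.e. P = a/(2b).
P = 3077/(2·17) = 3077/34 = 90.5000.

90.50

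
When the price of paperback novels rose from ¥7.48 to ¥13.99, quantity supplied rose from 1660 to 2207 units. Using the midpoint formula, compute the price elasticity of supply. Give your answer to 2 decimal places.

ΔQ = 2207 − 1660 = 547; ΔP = 13.99 − 7.48 = 6.51.
Midpoints: P̄ = 10.73, Q̄ = 1933.5.
ε_s = (ΔQ/ΔP)(P̄/Q̄) = (547/6.51)(10.73/1933.5).

0.47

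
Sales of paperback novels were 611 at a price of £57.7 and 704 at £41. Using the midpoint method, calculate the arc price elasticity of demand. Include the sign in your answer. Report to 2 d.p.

ΔQ = 704 − 611 = 93; ΔP = 41 − 57.7 = -16.7.
Midpoints: P̄ = 49.35, Q̄ = 657.5.
ε = (ΔQ/ΔP)(P̄/Q̄) = (93/-16.7)(49.35/657.5).

-0.42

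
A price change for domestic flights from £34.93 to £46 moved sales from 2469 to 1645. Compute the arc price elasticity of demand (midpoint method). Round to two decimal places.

-1.46

ΔQ = 1645 − 2469 = -824; ΔP = 46 − 34.93 = 11.07.
Midpoints: P̄ = 40.47, Q̄ = 2057.0.
ε = (ΔQ/ΔP)(P̄/Q̄) = (-824/11.07)(40.47/2057.0).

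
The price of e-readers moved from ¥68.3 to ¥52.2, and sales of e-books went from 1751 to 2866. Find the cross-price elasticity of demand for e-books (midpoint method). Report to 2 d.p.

-1.81

ΔQ_x = 2866 − 1751 = 1115; ΔP_y = 52.2 − 68.3 = -16.1.
Midpoints: P̄_y = 60.25, Q̄_x = 2308.5.
ε_xy = (ΔQ_x/ΔP_y)(P̄_y/Q̄_x) = (1115/-16.1)(60.25/2308.5).
ε_xy < 0, so the goods are complements.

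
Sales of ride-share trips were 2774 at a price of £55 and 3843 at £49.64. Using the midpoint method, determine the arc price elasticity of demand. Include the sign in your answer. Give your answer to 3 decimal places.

-3.154

ΔQ = 3843 − 2774 = 1069; ΔP = 49.64 − 55 = -5.36.
Midpoints: P̄ = 52.32, Q̄ = 3308.5.
ε = (ΔQ/ΔP)(P̄/Q̄) = (1069/-5.36)(52.32/3308.5).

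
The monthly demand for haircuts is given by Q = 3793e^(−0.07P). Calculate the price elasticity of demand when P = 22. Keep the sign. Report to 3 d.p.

-1.540

At P = 22, Q = 813.148.
dQ/dP = −0.07·3793e^(−0.07P) = −0.07Q = -56.920.
ε = (dQ/dP)(P/Q) = (-56.920)(22/813.148).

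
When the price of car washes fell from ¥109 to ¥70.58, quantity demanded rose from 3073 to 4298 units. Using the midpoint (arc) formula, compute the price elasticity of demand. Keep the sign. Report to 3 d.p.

-0.777

ΔQ = 4298 − 3073 = 1225; ΔP = 70.58 − 109 = -38.42.
Midpoints: P̄ = 89.79, Q̄ = 3685.5.
ε = (ΔQ/ΔP)(P̄/Q̄) = (1225/-38.42)(89.79/3685.5).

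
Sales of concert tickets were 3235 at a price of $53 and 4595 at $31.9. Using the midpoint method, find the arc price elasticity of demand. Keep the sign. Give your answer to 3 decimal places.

ΔQ = 4595 − 3235 = 1360; ΔP = 31.9 − 53 = -21.1.
Midpoints: P̄ = 42.45, Q̄ = 3915.0.
ε = (ΔQ/ΔP)(P̄/Q̄) = (1360/-21.1)(42.45/3915.0).

-0.699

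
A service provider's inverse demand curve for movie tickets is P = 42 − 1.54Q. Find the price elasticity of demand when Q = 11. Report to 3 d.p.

At Q = 11, P = 42 − 1.54(11) = 25.06.
dP/dQ = −1.54, so dQ/dP = 1/(−1.54) = -0.649.
ε = (dQ/dP)(P/Q) = (-0.649)(25.06/11).

-1.479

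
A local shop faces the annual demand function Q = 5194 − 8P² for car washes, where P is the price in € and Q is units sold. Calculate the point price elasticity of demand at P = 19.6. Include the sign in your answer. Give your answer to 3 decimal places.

At P = 19.6, Q = 2120.720.
dQ/dP = −16P = -313.600.
ε = (dQ/dP)(P/Q) = (-313.600)(19.6/2120.720).

-2.898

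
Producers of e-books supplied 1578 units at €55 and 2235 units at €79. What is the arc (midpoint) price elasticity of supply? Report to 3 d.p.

ΔQ = 2235 − 1578 = 657; ΔP = 79 − 55 = 24.
Midpoints: P̄ = 67.00, Q̄ = 1906.5.
ε_s = (ΔQ/ΔP)(P̄/Q̄) = (657/24)(67.00/1906.5).

0.962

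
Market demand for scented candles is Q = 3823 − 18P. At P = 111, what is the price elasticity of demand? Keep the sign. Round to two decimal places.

-1.09

At P = 111, Q = 1825.
dQ/dP = −18.
ε = (dQ/dP)(P/Q) = (-18)(111/1825).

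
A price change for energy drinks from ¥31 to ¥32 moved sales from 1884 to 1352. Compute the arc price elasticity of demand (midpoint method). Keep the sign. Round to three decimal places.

-10.357

ΔQ = 1352 − 1884 = -532; ΔP = 32 − 31 = 1.
Midpoints: P̄ = 31.50, Q̄ = 1618.0.
ε = (ΔQ/ΔP)(P̄/Q̄) = (-532/1)(31.50/1618.0).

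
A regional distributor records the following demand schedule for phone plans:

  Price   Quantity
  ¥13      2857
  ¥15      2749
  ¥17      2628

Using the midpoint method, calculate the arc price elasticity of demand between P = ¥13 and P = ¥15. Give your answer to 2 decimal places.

At P = 13, Q = 2857; at P = 15, Q = 2749.
ΔQ = -108, ΔP = 2. Midpoints: P̄ = 14.00, Q̄ = 2803.0.
ε = (ΔQ/ΔP)(P̄/Q̄) = (-108/2)(14.00/2803.0).

-0.27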